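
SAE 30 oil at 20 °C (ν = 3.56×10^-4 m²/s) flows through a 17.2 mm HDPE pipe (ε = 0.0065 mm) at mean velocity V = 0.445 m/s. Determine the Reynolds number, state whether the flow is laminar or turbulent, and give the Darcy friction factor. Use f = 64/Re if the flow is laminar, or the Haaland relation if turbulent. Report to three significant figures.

Re = VD/ν = 0.4450·0.0172/3.56×10^-4 = 21.5
Re < 2300 → laminar → f = 64/Re = 2.977

Re ≈ 21.5; laminar; f = 64/Re ≈ 2.98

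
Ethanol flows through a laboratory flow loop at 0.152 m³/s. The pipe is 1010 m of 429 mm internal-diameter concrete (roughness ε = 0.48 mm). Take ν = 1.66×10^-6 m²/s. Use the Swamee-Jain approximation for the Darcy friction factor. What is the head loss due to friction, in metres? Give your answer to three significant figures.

V = 4Q/(πD²) = 4·0.152/(π·0.429²) = 1.052 m/s
Re = VD/ν = 1.052·0.429/1.66×10^-6 = 2.72×10^5 → turbulent
ε/D = 0.48/429 = 0.00112
Swamee-Jain: f = 0.02132
h_f = f(L/D)V²/(2g) = 0.02132·(1010/0.429)·1.052²/(2·9.81) = 2.829 m

h_f ≈ 2.83 m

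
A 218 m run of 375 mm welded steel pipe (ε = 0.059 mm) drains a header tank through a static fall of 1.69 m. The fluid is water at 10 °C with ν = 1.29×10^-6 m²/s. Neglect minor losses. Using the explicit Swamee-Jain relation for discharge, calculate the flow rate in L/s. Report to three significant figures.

Q ≈ 217 L/s

Swamee-Jain (Type II): Q = -0.965·√(gD⁵h_f/L)·ln[ε/(3.7D) + √(3.17ν²L/(gD³h_f))]
√(gD⁵h_f/L) = √(9.81·0.375⁵·1.69/218) = 0.02375
ε/(3.7D) = 4.25×10^-5; √(3.17ν²L/(gD³h_f)) = 3.63×10^-5
Q = -0.965·0.02375·ln(7.879×10^-5) = 0.2165 m³/s
Check: V = 1.96 m/s, Re = 5.70×10^5, f = 0.01491, h_f = 1.70 m ≈ 1.69 m ✓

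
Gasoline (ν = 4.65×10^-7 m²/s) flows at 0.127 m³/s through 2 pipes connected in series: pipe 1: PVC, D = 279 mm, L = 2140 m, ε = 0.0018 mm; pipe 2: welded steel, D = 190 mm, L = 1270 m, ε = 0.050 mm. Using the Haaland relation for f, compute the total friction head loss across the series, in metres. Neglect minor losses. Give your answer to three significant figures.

H ≈ 121 m

Pipe 1: V = 2.077 m/s, Re = 1.25×10^6, ε/D = 6.45×10^-6, f = 0.01130, h_1 = f(L/D)V²/2g = 19.06 m
Pipe 2: V = 4.479 m/s, Re = 1.83×10^6, ε/D = 2.63×10^-4, f = 0.01495, h_2 = f(L/D)V²/2g = 102.2 m
Series → Q common, losses add: H = Σh = 121.3 m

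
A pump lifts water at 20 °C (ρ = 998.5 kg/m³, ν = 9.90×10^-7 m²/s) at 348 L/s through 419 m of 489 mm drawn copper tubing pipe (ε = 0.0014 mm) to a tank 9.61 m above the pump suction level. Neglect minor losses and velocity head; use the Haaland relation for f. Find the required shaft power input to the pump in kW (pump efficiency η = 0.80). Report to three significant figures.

V = 4Q/(πD²) = 1.853 m/s; Re = 9.15×10^5; ε/D = 2.86×10^-6; f = 0.01180
h_f = f(L/D)V²/2g = 1.770 m
Total head H = z + h_f = 9.61 + 1.770 = 11.38 m
P_hyd = ρgQH = 998.5·9.81·0.348·11.38 = 38.79 kW
P_shaft = P_hyd/η = 38.79/0.80 = 48.49 kW

P_shaft ≈ 48.5 kW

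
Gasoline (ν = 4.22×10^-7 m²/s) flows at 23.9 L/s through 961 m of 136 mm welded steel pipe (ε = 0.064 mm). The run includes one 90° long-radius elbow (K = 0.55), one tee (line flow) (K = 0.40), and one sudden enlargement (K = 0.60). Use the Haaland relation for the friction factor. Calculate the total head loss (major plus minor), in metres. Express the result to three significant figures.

H_L ≈ 17.1 m

V = 4Q/(πD²) = 1.645 m/s; V²/2g = 0.1380 m
Re = 5.30×10^5, ε/D = 4.71×10^-4 → f = 0.01734 (Haaland)
Major: h_f = f(L/D)·V²/2g = 0.01734·7066·0.1380 = 16.91 m
Minor: ΣK = 1.55; h_m = ΣK·V²/2g = 0.2138 m
Total H_L = 16.91 + 0.2138 = 17.12 m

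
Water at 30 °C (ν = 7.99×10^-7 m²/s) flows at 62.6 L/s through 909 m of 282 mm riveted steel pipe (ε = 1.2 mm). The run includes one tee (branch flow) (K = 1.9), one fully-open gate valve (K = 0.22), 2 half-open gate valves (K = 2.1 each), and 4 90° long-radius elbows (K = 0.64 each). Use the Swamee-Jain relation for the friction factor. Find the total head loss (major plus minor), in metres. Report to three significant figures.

V = 4Q/(πD²) = 1.002 m/s; V²/2g = 0.05120 m
Re = 3.54×10^5, ε/D = 0.00426 → f = 0.02936 (Swamee-Jain)
Major: h_f = f(L/D)·V²/2g = 0.02936·3223·0.05120 = 4.846 m
Minor: ΣK = 8.88; h_m = ΣK·V²/2g = 0.4547 m
Total H_L = 4.846 + 0.4547 = 5.301 m

H_L ≈ 5.30 m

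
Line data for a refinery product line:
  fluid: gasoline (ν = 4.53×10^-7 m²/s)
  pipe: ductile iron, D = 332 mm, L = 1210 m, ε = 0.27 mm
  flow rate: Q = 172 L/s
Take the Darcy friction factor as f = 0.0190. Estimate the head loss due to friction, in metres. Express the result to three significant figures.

h_f ≈ 13.9 m

V = 4Q/(πD²) = 4·0.172/(π·0.332²) = 1.987 m/s
h_f = f(L/D)V²/(2g) = 0.01900·(1210/0.332)·1.987²/(2·9.81) = 13.93 m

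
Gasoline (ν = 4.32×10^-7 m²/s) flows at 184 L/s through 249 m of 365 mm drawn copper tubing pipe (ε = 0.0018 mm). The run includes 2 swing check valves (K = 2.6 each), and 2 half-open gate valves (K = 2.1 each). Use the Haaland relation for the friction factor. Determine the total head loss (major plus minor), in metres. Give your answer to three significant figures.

V = 4Q/(πD²) = 1.758 m/s; V²/2g = 0.1576 m
Re = 1.49×10^6, ε/D = 4.93×10^-6 → f = 0.01096 (Haaland)
Major: h_f = f(L/D)·V²/2g = 0.01096·682.2·0.1576 = 1.179 m
Minor: ΣK = 9.40; h_m = ΣK·V²/2g = 1.482 m
Total H_L = 1.179 + 1.482 = 2.660 m

H_L ≈ 2.66 m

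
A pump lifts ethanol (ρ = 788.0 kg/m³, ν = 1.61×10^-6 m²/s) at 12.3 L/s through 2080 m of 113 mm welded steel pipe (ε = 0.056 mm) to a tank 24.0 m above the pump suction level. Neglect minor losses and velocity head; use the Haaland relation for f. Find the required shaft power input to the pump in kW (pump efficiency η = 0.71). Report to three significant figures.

V = 4Q/(πD²) = 1.226 m/s; Re = 8.61×10^4; ε/D = 4.96×10^-4; f = 0.02045
h_f = f(L/D)V²/2g = 28.86 m
Total head H = z + h_f = 24.0 + 28.86 = 52.86 m
P_hyd = ρgQH = 788.0·9.81·0.0123·52.86 = 5.026 kW
P_shaft = P_hyd/η = 5.026/0.71 = 7.079 kW

P_shaft ≈ 7.08 kW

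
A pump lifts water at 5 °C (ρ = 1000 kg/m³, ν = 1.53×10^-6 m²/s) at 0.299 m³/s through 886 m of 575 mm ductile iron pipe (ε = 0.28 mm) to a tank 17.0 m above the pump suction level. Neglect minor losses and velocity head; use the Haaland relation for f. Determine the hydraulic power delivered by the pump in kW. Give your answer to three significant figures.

P_hyd ≈ 55.2 kW

V = 4Q/(πD²) = 1.151 m/s; Re = 4.33×10^5; ε/D = 4.87×10^-4; f = 0.01762
h_f = f(L/D)V²/2g = 1.834 m
Total head H = z + h_f = 17.0 + 1.834 = 18.83 m
P_hyd = ρgQH = 1000·9.81·0.299·18.83 = 55.24 kW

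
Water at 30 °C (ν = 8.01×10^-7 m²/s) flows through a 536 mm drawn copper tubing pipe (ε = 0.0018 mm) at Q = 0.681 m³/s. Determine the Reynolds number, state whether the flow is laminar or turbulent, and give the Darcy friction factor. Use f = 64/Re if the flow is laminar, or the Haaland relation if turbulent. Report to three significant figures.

Re ≈ 2.02×10^6; turbulent; f ≈ 0.0104

V = 4Q/(πD²) = 3.018 m/s
Re = VD/ν = 3.018·0.536/8.01×10^-7 = 2.02×10^6
Re > 4000 → turbulent; ε/D = 3.36×10^-6
Haaland: f = 0.01042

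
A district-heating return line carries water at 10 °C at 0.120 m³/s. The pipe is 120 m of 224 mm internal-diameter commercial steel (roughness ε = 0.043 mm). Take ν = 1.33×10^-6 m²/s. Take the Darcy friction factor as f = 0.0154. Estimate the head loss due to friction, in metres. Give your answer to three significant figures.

h_f ≈ 3.90 m

V = 4Q/(πD²) = 4·0.120/(π·0.224²) = 3.045 m/s
h_f = f(L/D)V²/(2g) = 0.01540·(120/0.224)·3.045²/(2·9.81) = 3.899 m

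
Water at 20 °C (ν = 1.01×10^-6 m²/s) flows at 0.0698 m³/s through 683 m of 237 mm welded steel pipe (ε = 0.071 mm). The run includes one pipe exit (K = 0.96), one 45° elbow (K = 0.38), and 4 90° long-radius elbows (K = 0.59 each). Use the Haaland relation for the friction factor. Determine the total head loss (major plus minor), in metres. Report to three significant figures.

V = 4Q/(πD²) = 1.582 m/s; V²/2g = 0.1276 m
Re = 3.71×10^5, ε/D = 3.00×10^-4 → f = 0.01650 (Haaland)
Major: h_f = f(L/D)·V²/2g = 0.01650·2882·0.1276 = 6.067 m
Minor: ΣK = 3.70; h_m = ΣK·V²/2g = 0.4721 m
Total H_L = 6.067 + 0.4721 = 6.539 m

H_L ≈ 6.54 m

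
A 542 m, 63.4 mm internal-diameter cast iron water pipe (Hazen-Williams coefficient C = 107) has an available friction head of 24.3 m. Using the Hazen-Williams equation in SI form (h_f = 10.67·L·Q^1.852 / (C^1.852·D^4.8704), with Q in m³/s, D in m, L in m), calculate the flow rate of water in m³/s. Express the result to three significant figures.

Q ≈ 0.00394 m³/s

Rearranging: Q = [h_f·C^1.852·D^4.8704 / (10.67·L)]^(1/1.852)
Q = [24.3·107^1.852·0.0634^4.8704 / (10.67·542)]^0.540 = 0.003943 m³/s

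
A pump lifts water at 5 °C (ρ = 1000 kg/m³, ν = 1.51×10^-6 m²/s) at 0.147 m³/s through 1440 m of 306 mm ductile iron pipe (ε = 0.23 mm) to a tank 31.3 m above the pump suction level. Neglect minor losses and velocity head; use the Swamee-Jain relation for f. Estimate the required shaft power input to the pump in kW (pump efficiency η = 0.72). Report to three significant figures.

P_shaft ≈ 99.8 kW

V = 4Q/(πD²) = 1.999 m/s; Re = 4.05×10^5; ε/D = 7.52×10^-4; f = 0.01935
h_f = f(L/D)V²/2g = 18.55 m
Total head H = z + h_f = 31.3 + 18.55 = 49.85 m
P_hyd = ρgQH = 1000·9.81·0.147·49.85 = 71.88 kW
P_shaft = P_hyd/η = 71.88/0.72 = 99.84 kW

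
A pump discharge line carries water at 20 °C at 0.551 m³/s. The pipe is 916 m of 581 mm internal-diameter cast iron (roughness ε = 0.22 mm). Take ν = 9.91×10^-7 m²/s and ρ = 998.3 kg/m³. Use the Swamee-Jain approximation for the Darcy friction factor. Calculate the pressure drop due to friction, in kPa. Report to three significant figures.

V = 4Q/(πD²) = 4·0.551/(π·0.581²) = 2.078 m/s
Re = VD/ν = 2.078·0.581/9.91×10^-7 = 1.22×10^6 → turbulent
ε/D = 0.22/581 = 3.79×10^-4
Swamee-Jain: f = 0.01631
h_f = f(L/D)V²/(2g) = 0.01631·(916/0.581)·2.078²/(2·9.81) = 5.660 m
Δp = ρg·h_f = 998.3·9.81·5.660 = 55.43 kPa

Δp ≈ 55.4 kPa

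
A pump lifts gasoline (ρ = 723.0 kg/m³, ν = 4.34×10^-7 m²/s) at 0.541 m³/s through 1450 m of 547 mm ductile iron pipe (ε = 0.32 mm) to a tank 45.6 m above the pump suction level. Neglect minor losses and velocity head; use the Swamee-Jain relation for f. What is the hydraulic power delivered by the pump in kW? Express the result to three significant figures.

P_hyd ≈ 223 kW

V = 4Q/(πD²) = 2.302 m/s; Re = 2.90×10^6; ε/D = 5.85×10^-4; f = 0.01752
h_f = f(L/D)V²/2g = 12.54 m
Total head H = z + h_f = 45.6 + 12.54 = 58.14 m
P_hyd = ρgQH = 723.0·9.81·0.541·58.14 = 223.1 kW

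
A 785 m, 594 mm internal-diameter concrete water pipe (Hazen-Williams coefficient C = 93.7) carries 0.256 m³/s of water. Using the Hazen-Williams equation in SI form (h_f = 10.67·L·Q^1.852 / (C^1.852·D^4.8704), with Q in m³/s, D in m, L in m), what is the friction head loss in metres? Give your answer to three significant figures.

h_f ≈ 1.89 m

h_f = 10.67·785·0.256^1.852 / (93.7^1.852·0.594^4.8704) = 1.893 m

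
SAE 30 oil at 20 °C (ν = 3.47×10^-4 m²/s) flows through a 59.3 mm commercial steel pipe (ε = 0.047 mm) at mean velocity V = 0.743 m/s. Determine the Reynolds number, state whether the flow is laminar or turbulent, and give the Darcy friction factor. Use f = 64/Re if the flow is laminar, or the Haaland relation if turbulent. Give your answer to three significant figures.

Re ≈ 127; laminar; f = 64/Re ≈ 0.504

Re = VD/ν = 0.7430·0.0593/3.47×10^-4 = 127
Re < 2300 → laminar → f = 64/Re = 0.5040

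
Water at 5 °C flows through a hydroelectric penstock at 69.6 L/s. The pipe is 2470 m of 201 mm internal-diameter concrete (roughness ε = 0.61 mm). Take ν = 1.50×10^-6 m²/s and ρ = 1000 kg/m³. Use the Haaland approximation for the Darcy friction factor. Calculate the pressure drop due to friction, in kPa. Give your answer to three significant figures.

V = 4Q/(πD²) = 4·0.0696/(π·0.201²) = 2.193 m/s
Re = VD/ν = 2.193·0.201/1.50×10^-6 = 2.94×10^5 → turbulent
ε/D = 0.61/201 = 0.00303
Haaland: f = 0.02671
h_f = f(L/D)V²/(2g) = 0.02671·(2470/0.201)·2.193²/(2·9.81) = 80.49 m
Δp = ρg·h_f = 1000·9.81·80.49 = 789.6 kPa

Δp ≈ 790 kPa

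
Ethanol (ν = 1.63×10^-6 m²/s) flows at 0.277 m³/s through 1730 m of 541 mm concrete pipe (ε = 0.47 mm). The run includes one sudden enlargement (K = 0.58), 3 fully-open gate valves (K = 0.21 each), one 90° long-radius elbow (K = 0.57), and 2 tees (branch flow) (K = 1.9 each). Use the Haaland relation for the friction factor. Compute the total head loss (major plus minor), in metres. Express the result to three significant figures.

V = 4Q/(πD²) = 1.205 m/s; V²/2g = 0.07401 m
Re = 4.00×10^5, ε/D = 8.69×10^-4 → f = 0.01973 (Haaland)
Major: h_f = f(L/D)·V²/2g = 0.01973·3198·0.07401 = 4.670 m
Minor: ΣK = 5.58; h_m = ΣK·V²/2g = 0.4130 m
Total H_L = 4.670 + 0.4130 = 5.083 m

H_L ≈ 5.08 m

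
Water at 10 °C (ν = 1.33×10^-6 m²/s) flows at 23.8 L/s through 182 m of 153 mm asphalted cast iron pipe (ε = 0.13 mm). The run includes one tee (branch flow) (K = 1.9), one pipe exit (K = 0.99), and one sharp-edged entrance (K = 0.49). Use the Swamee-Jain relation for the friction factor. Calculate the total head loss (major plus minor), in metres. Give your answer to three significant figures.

V = 4Q/(πD²) = 1.295 m/s; V²/2g = 0.08541 m
Re = 1.49×10^5, ε/D = 8.50×10^-4 → f = 0.02103 (Swamee-Jain)
Major: h_f = f(L/D)·V²/2g = 0.02103·1190·0.08541 = 2.137 m
Minor: ΣK = 3.38; h_m = ΣK·V²/2g = 0.2887 m
Total H_L = 2.137 + 0.2887 = 2.425 m

H_L ≈ 2.43 m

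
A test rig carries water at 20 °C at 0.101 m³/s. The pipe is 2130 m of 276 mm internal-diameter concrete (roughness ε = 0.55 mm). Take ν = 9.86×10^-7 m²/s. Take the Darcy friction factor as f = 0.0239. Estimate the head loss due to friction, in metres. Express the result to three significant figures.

h_f ≈ 26.8 m

V = 4Q/(πD²) = 4·0.101/(π·0.276²) = 1.688 m/s
h_f = f(L/D)V²/(2g) = 0.02390·(2130/0.276)·1.688²/(2·9.81) = 26.79 m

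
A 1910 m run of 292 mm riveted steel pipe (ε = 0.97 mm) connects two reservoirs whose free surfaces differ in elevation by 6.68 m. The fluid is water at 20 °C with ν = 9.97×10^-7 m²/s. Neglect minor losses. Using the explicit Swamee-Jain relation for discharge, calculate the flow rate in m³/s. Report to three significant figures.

Swamee-Jain (Type II): Q = -0.965·√(gD⁵h_f/L)·ln[ε/(3.7D) + √(3.17ν²L/(gD³h_f))]
√(gD⁵h_f/L) = √(9.81·0.292⁵·6.68/1910) = 0.008534
ε/(3.7D) = 8.98×10^-4; √(3.17ν²L/(gD³h_f)) = 6.07×10^-5
Q = -0.965·0.008534·ln(9.586×10^-4) = 0.05724 m³/s
Check: V = 0.855 m/s, Re = 2.50×10^5, f = 0.02759, h_f = 6.72 m ≈ 6.68 m ✓

Q ≈ 0.0572 m³/s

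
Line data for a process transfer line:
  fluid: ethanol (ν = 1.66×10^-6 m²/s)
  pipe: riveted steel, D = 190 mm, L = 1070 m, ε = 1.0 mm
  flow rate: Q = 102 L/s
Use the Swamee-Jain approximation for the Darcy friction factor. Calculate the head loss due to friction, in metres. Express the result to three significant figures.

V = 4Q/(πD²) = 4·0.102/(π·0.190²) = 3.598 m/s
Re = VD/ν = 3.598·0.190/1.66×10^-6 = 4.12×10^5 → turbulent
ε/D = 1.0/190 = 0.00526
Swamee-Jain: f = 0.03118
h_f = f(L/D)V²/(2g) = 0.03118·(1070/0.190)·3.598²/(2·9.81) = 115.8 m

h_f ≈ 116 m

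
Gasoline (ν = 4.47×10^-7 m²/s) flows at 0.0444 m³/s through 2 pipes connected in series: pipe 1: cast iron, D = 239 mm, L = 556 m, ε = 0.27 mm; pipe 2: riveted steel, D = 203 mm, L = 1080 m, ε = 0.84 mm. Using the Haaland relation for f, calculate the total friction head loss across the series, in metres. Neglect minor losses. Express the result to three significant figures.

Pipe 1: V = 0.9897 m/s, Re = 5.29×10^5, ε/D = 0.00113, f = 0.02073, h_1 = f(L/D)V²/2g = 2.407 m
Pipe 2: V = 1.372 m/s, Re = 6.23×10^5, ε/D = 0.00414, f = 0.02892, h_2 = f(L/D)V²/2g = 14.76 m
Series → Q common, losses add: H = Σh = 17.16 m

H ≈ 17.2 m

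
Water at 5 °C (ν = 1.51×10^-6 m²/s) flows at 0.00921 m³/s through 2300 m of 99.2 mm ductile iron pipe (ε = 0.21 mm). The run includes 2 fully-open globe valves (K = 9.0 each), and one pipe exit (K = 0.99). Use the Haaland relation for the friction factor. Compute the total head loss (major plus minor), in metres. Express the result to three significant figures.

V = 4Q/(πD²) = 1.192 m/s; V²/2g = 0.07238 m
Re = 7.83×10^4, ε/D = 0.00212 → f = 0.02565 (Haaland)
Major: h_f = f(L/D)·V²/2g = 0.02565·23185·0.07238 = 43.04 m
Minor: ΣK = 19.0; h_m = ΣK·V²/2g = 1.374 m
Total H_L = 43.04 + 1.374 = 44.42 m

H_L ≈ 44.4 m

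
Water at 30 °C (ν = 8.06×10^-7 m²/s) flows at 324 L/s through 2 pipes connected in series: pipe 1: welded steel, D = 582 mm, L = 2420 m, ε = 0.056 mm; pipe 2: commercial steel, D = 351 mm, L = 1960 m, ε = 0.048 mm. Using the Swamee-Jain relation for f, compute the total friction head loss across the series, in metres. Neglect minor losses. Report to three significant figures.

H ≈ 48.0 m

Pipe 1: V = 1.218 m/s, Re = 8.79×10^5, ε/D = 9.62×10^-5, f = 0.01360, h_1 = f(L/D)V²/2g = 4.276 m
Pipe 2: V = 3.348 m/s, Re = 1.46×10^6, ε/D = 1.37×10^-4, f = 0.01369, h_2 = f(L/D)V²/2g = 43.68 m
Series → Q common, losses add: H = Σh = 47.95 m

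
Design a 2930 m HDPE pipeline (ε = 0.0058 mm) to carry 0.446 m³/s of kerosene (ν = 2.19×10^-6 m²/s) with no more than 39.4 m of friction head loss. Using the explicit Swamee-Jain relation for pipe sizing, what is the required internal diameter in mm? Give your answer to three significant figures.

Swamee-Jain (Type III): D = 0.66·[ε^1.25·(LQ²/(gh_f))^4.75 + ν·Q^9.4·(L/(gh_f))^5.2]^0.04
LQ²/(gh_f) = 1.508; L/(gh_f) = 7.581
Term 1 = ε^1.25·(…)^4.75 = 2.00×10^-6; Term 2 = ν·Q^9.4·(…)^5.2 = 4.16×10^-5
D = 0.66·(2.00×10^-6 + 4.16×10^-5)^0.04 = 0.4417 m = 442 mm
Check: V = 2.91 m/s, Re = 5.87×10^5, f = 0.01295, h_f = 37.1 m ≈ 39.4 m ✓

D ≈ 442 mm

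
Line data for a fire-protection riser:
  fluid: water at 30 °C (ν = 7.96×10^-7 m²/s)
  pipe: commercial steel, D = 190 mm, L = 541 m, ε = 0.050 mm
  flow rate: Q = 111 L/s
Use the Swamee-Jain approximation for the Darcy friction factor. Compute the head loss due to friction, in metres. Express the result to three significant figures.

V = 4Q/(πD²) = 4·0.111/(π·0.190²) = 3.915 m/s
Re = VD/ν = 3.915·0.190/7.96×10^-7 = 9.34×10^5 → turbulent
ε/D = 0.050/190 = 2.63×10^-4
Swamee-Jain: f = 0.01547
h_f = f(L/D)V²/(2g) = 0.01547·(541/0.190)·3.915²/(2·9.81) = 34.40 m

h_f ≈ 34.4 m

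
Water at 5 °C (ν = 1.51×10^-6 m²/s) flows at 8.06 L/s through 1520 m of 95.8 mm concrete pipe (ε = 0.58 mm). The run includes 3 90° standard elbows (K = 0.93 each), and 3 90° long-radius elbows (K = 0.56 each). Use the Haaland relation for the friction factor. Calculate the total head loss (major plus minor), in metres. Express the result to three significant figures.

H_L ≈ 34.0 m

V = 4Q/(πD²) = 1.118 m/s; V²/2g = 0.06373 m
Re = 7.09×10^4, ε/D = 0.00605 → f = 0.03333 (Haaland)
Major: h_f = f(L/D)·V²/2g = 0.03333·15866·0.06373 = 33.70 m
Minor: ΣK = 4.47; h_m = ΣK·V²/2g = 0.2849 m
Total H_L = 33.70 + 0.2849 = 33.98 m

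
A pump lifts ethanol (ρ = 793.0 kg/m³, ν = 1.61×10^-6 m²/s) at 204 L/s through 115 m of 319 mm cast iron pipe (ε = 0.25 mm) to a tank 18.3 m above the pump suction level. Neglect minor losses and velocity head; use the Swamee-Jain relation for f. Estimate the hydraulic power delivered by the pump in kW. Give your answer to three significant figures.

P_hyd ≈ 32.7 kW

V = 4Q/(πD²) = 2.552 m/s; Re = 5.06×10^5; ε/D = 7.84×10^-4; f = 0.01934
h_f = f(L/D)V²/2g = 2.315 m
Total head H = z + h_f = 18.3 + 2.315 = 20.62 m
P_hyd = ρgQH = 793.0·9.81·0.204·20.62 = 32.72 kW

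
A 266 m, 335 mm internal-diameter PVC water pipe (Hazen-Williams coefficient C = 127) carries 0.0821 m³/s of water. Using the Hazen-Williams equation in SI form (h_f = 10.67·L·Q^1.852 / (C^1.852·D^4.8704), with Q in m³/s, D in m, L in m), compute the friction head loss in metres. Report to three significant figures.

h_f ≈ 0.723 m

h_f = 10.67·266·0.0821^1.852 / (127^1.852·0.335^4.8704) = 0.7234 m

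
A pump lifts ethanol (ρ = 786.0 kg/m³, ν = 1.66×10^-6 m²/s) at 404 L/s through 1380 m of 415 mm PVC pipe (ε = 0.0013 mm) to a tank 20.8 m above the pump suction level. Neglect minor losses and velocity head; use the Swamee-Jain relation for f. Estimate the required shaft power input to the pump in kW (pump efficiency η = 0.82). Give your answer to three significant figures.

P_shaft ≈ 149 kW

V = 4Q/(πD²) = 2.987 m/s; Re = 7.47×10^5; ε/D = 3.13×10^-6; f = 0.01227
h_f = f(L/D)V²/2g = 18.54 m
Total head H = z + h_f = 20.8 + 18.54 = 39.34 m
P_hyd = ρgQH = 786.0·9.81·0.404·39.34 = 122.6 kW
P_shaft = P_hyd/η = 122.6/0.82 = 149.5 kW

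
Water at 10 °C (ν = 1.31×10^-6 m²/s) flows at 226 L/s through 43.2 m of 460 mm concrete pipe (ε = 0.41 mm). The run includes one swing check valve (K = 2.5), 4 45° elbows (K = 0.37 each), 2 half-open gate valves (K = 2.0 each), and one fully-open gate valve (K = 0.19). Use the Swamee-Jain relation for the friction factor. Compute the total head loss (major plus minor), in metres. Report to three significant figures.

V = 4Q/(πD²) = 1.360 m/s; V²/2g = 0.09426 m
Re = 4.78×10^5, ε/D = 8.91×10^-4 → f = 0.01990 (Swamee-Jain)
Major: h_f = f(L/D)·V²/2g = 0.01990·93.91·0.09426 = 0.1761 m
Minor: ΣK = 8.17; h_m = ΣK·V²/2g = 0.7701 m
Total H_L = 0.1761 + 0.7701 = 0.9462 m

H_L ≈ 0.946 m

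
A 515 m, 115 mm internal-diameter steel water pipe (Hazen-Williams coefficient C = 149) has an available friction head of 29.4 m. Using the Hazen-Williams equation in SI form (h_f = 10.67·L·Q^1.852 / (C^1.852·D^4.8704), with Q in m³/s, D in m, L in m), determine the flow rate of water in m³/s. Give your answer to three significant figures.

Rearranging: Q = [h_f·C^1.852·D^4.8704 / (10.67·L)]^(1/1.852)
Q = [29.4·149^1.852·0.115^4.8704 / (10.67·515)]^0.540 = 0.02995 m³/s

Q ≈ 0.0300 m³/s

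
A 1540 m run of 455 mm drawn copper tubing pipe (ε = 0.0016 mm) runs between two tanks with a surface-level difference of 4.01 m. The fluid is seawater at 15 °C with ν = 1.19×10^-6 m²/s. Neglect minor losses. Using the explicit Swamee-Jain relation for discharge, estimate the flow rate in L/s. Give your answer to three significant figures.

Swamee-Jain (Type II): Q = -0.965·√(gD⁵h_f/L)·ln[ε/(3.7D) + √(3.17ν²L/(gD³h_f))]
√(gD⁵h_f/L) = √(9.81·0.455⁵·4.01/1540) = 0.02232
ε/(3.7D) = 9.50×10^-7; √(3.17ν²L/(gD³h_f)) = 4.32×10^-5
Q = -0.965·0.02232·ln(4.414×10^-5) = 0.2160 m³/s
Check: V = 1.33 m/s, Re = 5.08×10^5, f = 0.01311, h_f = 3.99 m ≈ 4.01 m ✓

Q ≈ 216 L/s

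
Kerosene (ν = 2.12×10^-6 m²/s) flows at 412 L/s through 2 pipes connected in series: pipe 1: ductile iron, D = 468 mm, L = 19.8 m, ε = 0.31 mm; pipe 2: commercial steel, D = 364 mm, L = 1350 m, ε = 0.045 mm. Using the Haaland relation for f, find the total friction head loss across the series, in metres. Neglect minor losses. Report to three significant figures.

Pipe 1: V = 2.395 m/s, Re = 5.29×10^5, ε/D = 6.62×10^-4, f = 0.01850, h_1 = f(L/D)V²/2g = 0.2289 m
Pipe 2: V = 3.959 m/s, Re = 6.80×10^5, ε/D = 1.24×10^-4, f = 0.01409, h_2 = f(L/D)V²/2g = 41.76 m
Series → Q common, losses add: H = Σh = 41.99 m

H ≈ 42.0 m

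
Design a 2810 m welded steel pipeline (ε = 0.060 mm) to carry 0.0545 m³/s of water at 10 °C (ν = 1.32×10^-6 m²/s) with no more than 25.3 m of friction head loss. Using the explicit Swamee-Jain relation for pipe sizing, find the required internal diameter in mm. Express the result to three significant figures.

D ≈ 219 mm

Swamee-Jain (Type III): D = 0.66·[ε^1.25·(LQ²/(gh_f))^4.75 + ν·Q^9.4·(L/(gh_f))^5.2]^0.04
LQ²/(gh_f) = 0.03363; L/(gh_f) = 11.32
Term 1 = ε^1.25·(…)^4.75 = 5.30×10^-13; Term 2 = ν·Q^9.4·(…)^5.2 = 5.29×10^-13
D = 0.66·(5.30×10^-13 + 5.29×10^-13)^0.04 = 0.2190 m = 219 mm
Check: V = 1.45 m/s, Re = 2.40×10^5, f = 0.01727, h_f = 23.6 m ≈ 25.3 m ✓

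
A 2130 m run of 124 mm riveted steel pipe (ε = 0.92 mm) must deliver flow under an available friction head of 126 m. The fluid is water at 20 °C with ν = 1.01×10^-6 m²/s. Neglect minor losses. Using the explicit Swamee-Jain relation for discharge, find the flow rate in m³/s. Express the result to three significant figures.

Swamee-Jain (Type II): Q = -0.965·√(gD⁵h_f/L)·ln[ε/(3.7D) + √(3.17ν²L/(gD³h_f))]
√(gD⁵h_f/L) = √(9.81·0.124⁵·126/2130) = 0.004125
ε/(3.7D) = 0.00201; √(3.17ν²L/(gD³h_f)) = 5.41×10^-5
Q = -0.965·0.004125·ln(0.002059) = 0.02462 m³/s
Check: V = 2.04 m/s, Re = 2.50×10^5, f = 0.03478, h_f = 127 m ≈ 126 m ✓

Q ≈ 0.0246 m³/s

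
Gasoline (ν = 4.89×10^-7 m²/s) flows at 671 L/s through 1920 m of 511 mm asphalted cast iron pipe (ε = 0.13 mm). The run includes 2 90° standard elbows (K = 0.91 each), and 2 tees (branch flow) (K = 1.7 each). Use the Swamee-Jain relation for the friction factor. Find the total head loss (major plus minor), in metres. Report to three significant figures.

V = 4Q/(πD²) = 3.272 m/s; V²/2g = 0.5456 m
Re = 3.42×10^6, ε/D = 2.54×10^-4 → f = 0.01475 (Swamee-Jain)
Major: h_f = f(L/D)·V²/2g = 0.01475·3757·0.5456 = 30.23 m
Minor: ΣK = 5.22; h_m = ΣK·V²/2g = 2.848 m
Total H_L = 30.23 + 2.848 = 33.08 m

H_L ≈ 33.1 m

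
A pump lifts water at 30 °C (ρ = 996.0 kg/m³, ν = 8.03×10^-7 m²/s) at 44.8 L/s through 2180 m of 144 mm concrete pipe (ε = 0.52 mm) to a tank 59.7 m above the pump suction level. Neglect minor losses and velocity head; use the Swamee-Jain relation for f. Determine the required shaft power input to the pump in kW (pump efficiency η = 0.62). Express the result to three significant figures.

V = 4Q/(πD²) = 2.751 m/s; Re = 4.93×10^5; ε/D = 0.00361; f = 0.02793
h_f = f(L/D)V²/2g = 163.1 m
Total head H = z + h_f = 59.7 + 163.1 = 222.8 m
P_hyd = ρgQH = 996.0·9.81·0.0448·222.8 = 97.52 kW
P_shaft = P_hyd/η = 97.52/0.62 = 157.3 kW

P_shaft ≈ 157 kW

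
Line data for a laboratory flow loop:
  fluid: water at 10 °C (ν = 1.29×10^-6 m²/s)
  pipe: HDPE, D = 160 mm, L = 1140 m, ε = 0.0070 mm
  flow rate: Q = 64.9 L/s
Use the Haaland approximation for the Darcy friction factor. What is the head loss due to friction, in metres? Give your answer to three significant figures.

V = 4Q/(πD²) = 4·0.0649/(π·0.160²) = 3.228 m/s
Re = VD/ν = 3.228·0.160/1.29×10^-6 = 4.00×10^5 → turbulent
ε/D = 0.0070/160 = 4.37×10^-5
Haaland: f = 0.01406
h_f = f(L/D)V²/(2g) = 0.01406·(1140/0.160)·3.228²/(2·9.81) = 53.19 m

h_f ≈ 53.2 m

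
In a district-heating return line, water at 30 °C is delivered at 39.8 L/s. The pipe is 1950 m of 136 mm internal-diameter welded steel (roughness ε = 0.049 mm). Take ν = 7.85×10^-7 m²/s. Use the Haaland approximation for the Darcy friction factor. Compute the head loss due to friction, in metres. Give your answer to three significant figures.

h_f ≈ 91.4 m

V = 4Q/(πD²) = 4·0.0398/(π·0.136²) = 2.740 m/s
Re = VD/ν = 2.740·0.136/7.85×10^-7 = 4.75×10^5 → turbulent
ε/D = 0.049/136 = 3.60×10^-4
Haaland: f = 0.01667
h_f = f(L/D)V²/(2g) = 0.01667·(1950/0.136)·2.740²/(2·9.81) = 91.45 m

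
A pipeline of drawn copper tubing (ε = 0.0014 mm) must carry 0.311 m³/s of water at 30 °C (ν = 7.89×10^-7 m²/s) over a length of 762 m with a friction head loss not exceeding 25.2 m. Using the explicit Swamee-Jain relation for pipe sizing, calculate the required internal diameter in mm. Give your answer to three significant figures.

Swamee-Jain (Type III): D = 0.66·[ε^1.25·(LQ²/(gh_f))^4.75 + ν·Q^9.4·(L/(gh_f))^5.2]^0.04
LQ²/(gh_f) = 0.2981; L/(gh_f) = 3.082
Term 1 = ε^1.25·(…)^4.75 = 1.53×10^-10; Term 2 = ν·Q^9.4·(…)^5.2 = 4.69×10^-9
D = 0.66·(1.53×10^-10 + 4.69×10^-9)^0.04 = 0.3069 m = 307 mm
Check: V = 4.20 m/s, Re = 1.64×10^6, f = 0.01086, h_f = 24.3 m ≈ 25.2 m ✓

D ≈ 307 mm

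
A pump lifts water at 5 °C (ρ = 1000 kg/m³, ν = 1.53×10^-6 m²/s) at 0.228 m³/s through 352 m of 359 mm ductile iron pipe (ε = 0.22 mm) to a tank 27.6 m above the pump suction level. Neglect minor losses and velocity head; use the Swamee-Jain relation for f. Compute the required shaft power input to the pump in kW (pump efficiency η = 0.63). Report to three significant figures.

V = 4Q/(πD²) = 2.252 m/s; Re = 5.29×10^5; ε/D = 6.13×10^-4; f = 0.01840
h_f = f(L/D)V²/2g = 4.666 m
Total head H = z + h_f = 27.6 + 4.666 = 32.27 m
P_hyd = ρgQH = 1000·9.81·0.228·32.27 = 72.17 kW
P_shaft = P_hyd/η = 72.17/0.63 = 114.6 kW

P_shaft ≈ 115 kW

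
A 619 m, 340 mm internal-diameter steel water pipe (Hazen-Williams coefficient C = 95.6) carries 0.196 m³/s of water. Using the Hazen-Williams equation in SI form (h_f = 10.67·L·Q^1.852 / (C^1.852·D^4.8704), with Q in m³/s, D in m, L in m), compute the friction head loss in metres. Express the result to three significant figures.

h_f = 10.67·619·0.196^1.852 / (95.6^1.852·0.340^4.8704) = 13.28 m

h_f ≈ 13.3 m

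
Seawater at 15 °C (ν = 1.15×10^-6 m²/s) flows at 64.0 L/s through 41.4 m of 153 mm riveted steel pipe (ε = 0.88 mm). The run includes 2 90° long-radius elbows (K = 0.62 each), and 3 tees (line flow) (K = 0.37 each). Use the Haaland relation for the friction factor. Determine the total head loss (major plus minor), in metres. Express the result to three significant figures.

H_L ≈ 6.79 m

V = 4Q/(πD²) = 3.481 m/s; V²/2g = 0.6176 m
Re = 4.63×10^5, ε/D = 0.00575 → f = 0.03193 (Haaland)
Major: h_f = f(L/D)·V²/2g = 0.03193·270.6·0.6176 = 5.336 m
Minor: ΣK = 2.35; h_m = ΣK·V²/2g = 1.451 m
Total H_L = 5.336 + 1.451 = 6.788 m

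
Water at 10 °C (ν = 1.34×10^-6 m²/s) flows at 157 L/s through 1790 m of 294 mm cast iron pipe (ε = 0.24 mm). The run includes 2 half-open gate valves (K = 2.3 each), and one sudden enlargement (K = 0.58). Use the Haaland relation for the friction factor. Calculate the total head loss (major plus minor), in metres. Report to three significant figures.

V = 4Q/(πD²) = 2.313 m/s; V²/2g = 0.2726 m
Re = 5.07×10^5, ε/D = 8.16×10^-4 → f = 0.01933 (Haaland)
Major: h_f = f(L/D)·V²/2g = 0.01933·6088·0.2726 = 32.08 m
Minor: ΣK = 5.18; h_m = ΣK·V²/2g = 1.412 m
Total H_L = 32.08 + 1.412 = 33.50 m

H_L ≈ 33.5 m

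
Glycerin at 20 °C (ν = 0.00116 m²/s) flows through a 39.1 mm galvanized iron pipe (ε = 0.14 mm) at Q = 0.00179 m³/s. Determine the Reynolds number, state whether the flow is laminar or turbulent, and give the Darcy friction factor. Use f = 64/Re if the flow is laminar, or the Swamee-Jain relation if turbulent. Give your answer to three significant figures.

V = 4Q/(πD²) = 1.491 m/s
Re = VD/ν = 1.491·0.0391/0.00116 = 50.2
Re < 2300 → laminar → f = 64/Re = 1.274

Re ≈ 50.2; laminar; f = 64/Re ≈ 1.27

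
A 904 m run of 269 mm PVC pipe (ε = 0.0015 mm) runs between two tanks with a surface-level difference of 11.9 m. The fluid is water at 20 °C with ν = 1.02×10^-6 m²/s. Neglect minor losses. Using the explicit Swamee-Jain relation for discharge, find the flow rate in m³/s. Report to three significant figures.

Q ≈ 0.133 m³/s

Swamee-Jain (Type II): Q = -0.965·√(gD⁵h_f/L)·ln[ε/(3.7D) + √(3.17ν²L/(gD³h_f))]
√(gD⁵h_f/L) = √(9.81·0.269⁵·11.9/904) = 0.01349
ε/(3.7D) = 1.51×10^-6; √(3.17ν²L/(gD³h_f)) = 3.62×10^-5
Q = -0.965·0.01349·ln(3.773×10^-5) = 0.1326 m³/s
Check: V = 2.33 m/s, Re = 6.15×10^5, f = 0.01272, h_f = 11.9 m ≈ 11.9 m ✓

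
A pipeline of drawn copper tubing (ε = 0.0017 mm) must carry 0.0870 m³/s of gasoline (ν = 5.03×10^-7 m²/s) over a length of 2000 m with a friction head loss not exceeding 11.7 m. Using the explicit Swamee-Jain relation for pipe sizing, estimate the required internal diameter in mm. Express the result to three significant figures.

Swamee-Jain (Type III): D = 0.66·[ε^1.25·(LQ²/(gh_f))^4.75 + ν·Q^9.4·(L/(gh_f))^5.2]^0.04
LQ²/(gh_f) = 0.1319; L/(gh_f) = 17.43
Term 1 = ε^1.25·(…)^4.75 = 4.07×10^-12; Term 2 = ν·Q^9.4·(…)^5.2 = 1.54×10^-10
D = 0.66·(4.07×10^-12 + 1.54×10^-10)^0.04 = 0.2676 m = 268 mm
Check: V = 1.55 m/s, Re = 8.23×10^5, f = 0.01214, h_f = 11.1 m ≈ 11.7 m ✓

D ≈ 268 mm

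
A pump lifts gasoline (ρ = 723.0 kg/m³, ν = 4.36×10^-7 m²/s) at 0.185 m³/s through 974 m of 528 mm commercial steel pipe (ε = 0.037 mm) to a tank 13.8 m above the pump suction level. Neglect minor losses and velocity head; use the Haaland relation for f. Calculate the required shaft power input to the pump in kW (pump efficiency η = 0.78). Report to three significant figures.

P_shaft ≈ 24.7 kW

V = 4Q/(πD²) = 0.8449 m/s; Re = 1.02×10^6; ε/D = 7.01×10^-5; f = 0.01283
h_f = f(L/D)V²/2g = 0.8614 m
Total head H = z + h_f = 13.8 + 0.8614 = 14.66 m
P_hyd = ρgQH = 723.0·9.81·0.185·14.66 = 19.24 kW
P_shaft = P_hyd/η = 19.24/0.78 = 24.66 kW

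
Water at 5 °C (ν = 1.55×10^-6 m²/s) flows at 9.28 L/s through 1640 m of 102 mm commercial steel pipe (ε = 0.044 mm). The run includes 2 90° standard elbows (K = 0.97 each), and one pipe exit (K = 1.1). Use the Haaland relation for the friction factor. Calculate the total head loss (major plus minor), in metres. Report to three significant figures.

V = 4Q/(πD²) = 1.136 m/s; V²/2g = 0.06574 m
Re = 7.47×10^4, ε/D = 4.31×10^-4 → f = 0.02062 (Haaland)
Major: h_f = f(L/D)·V²/2g = 0.02062·16078·0.06574 = 21.80 m
Minor: ΣK = 3.04; h_m = ΣK·V²/2g = 0.1998 m
Total H_L = 21.80 + 0.1998 = 22.00 m

H_L ≈ 22.0 m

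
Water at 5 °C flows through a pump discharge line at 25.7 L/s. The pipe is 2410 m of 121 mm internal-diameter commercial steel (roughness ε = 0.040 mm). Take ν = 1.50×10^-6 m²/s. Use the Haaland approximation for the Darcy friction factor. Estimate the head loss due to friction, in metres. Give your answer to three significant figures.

V = 4Q/(πD²) = 4·0.0257/(π·0.121²) = 2.235 m/s
Re = VD/ν = 2.235·0.121/1.50×10^-6 = 1.80×10^5 → turbulent
ε/D = 0.040/121 = 3.31×10^-4
Haaland: f = 0.01790
h_f = f(L/D)V²/(2g) = 0.01790·(2410/0.121)·2.235²/(2·9.81) = 90.74 m

h_f ≈ 90.7 m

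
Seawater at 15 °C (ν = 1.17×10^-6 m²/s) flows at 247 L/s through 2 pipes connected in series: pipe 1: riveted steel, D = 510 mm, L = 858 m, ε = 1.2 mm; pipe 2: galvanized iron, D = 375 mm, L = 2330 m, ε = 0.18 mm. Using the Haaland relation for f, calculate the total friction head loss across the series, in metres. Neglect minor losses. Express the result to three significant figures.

H ≈ 30.4 m

Pipe 1: V = 1.209 m/s, Re = 5.27×10^5, ε/D = 0.00235, f = 0.02479, h_1 = f(L/D)V²/2g = 3.107 m
Pipe 2: V = 2.236 m/s, Re = 7.17×10^5, ε/D = 4.80×10^-4, f = 0.01720, h_2 = f(L/D)V²/2g = 27.25 m
Series → Q common, losses add: H = Σh = 30.35 m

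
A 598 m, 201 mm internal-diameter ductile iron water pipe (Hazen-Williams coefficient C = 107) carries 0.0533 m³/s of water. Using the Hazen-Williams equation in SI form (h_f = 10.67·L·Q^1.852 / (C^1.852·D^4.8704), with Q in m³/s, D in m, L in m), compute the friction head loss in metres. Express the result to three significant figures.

h_f = 10.67·598·0.0533^1.852 / (107^1.852·0.201^4.8704) = 12.08 m

h_f ≈ 12.1 m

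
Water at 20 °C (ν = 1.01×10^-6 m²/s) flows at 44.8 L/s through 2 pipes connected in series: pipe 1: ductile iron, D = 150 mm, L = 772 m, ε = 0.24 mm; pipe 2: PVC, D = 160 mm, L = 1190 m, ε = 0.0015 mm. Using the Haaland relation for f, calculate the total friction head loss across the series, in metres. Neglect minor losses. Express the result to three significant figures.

H ≈ 64.5 m

Pipe 1: V = 2.535 m/s, Re = 3.77×10^5, ε/D = 0.00160, f = 0.02263, h_1 = f(L/D)V²/2g = 38.15 m
Pipe 2: V = 2.228 m/s, Re = 3.53×10^5, ε/D = 9.38×10^-6, f = 0.01400, h_2 = f(L/D)V²/2g = 26.35 m
Series → Q common, losses add: H = Σh = 64.50 m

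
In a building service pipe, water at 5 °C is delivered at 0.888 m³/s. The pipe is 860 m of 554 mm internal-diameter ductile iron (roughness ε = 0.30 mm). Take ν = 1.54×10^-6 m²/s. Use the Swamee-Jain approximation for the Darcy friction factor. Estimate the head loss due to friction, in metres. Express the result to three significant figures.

h_f ≈ 18.7 m

V = 4Q/(πD²) = 4·0.888/(π·0.554²) = 3.684 m/s
Re = VD/ν = 3.684·0.554/1.54×10^-6 = 1.33×10^6 → turbulent
ε/D = 0.30/554 = 5.42×10^-4
Swamee-Jain: f = 0.01745
h_f = f(L/D)V²/(2g) = 0.01745·(860/0.554)·3.684²/(2·9.81) = 18.74 m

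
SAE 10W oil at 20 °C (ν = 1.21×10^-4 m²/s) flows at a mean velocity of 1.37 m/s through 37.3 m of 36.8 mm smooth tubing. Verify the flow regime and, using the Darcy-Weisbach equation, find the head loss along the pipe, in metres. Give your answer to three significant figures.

h_f ≈ 14.9 m

Re = VD/ν = 1.37·0.03680/1.21×10^-4 = 417 → laminar (Re < 2300)
f = 64/Re = 0.1536
h_f = f(L/D)V²/(2g) = 0.1536·(37.3/0.03680)·1.37²/(2·9.81) = 14.89 m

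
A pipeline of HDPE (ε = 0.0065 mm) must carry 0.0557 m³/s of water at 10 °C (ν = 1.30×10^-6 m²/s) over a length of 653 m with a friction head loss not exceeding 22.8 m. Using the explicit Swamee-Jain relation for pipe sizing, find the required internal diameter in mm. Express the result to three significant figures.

D ≈ 163 mm

Swamee-Jain (Type III): D = 0.66·[ε^1.25·(LQ²/(gh_f))^4.75 + ν·Q^9.4·(L/(gh_f))^5.2]^0.04
LQ²/(gh_f) = 0.009058; L/(gh_f) = 2.920
Term 1 = ε^1.25·(…)^4.75 = 6.49×10^-17; Term 2 = ν·Q^9.4·(…)^5.2 = 5.55×10^-16
D = 0.66·(6.49×10^-17 + 5.55×10^-16)^0.04 = 0.1626 m = 163 mm
Check: V = 2.68 m/s, Re = 3.35×10^5, f = 0.01456, h_f = 21.4 m ≈ 22.8 m ✓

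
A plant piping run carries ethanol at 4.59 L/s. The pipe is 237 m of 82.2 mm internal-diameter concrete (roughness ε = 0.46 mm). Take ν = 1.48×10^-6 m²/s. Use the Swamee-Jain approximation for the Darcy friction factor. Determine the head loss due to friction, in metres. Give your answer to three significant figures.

h_f ≈ 3.69 m

V = 4Q/(πD²) = 4·0.00459/(π·0.0822²) = 0.8649 m/s
Re = VD/ν = 0.8649·0.0822/1.48×10^-6 = 4.80×10^4 → turbulent
ε/D = 0.46/82.2 = 0.00560
Swamee-Jain: f = 0.03355
h_f = f(L/D)V²/(2g) = 0.03355·(237/0.0822)·0.8649²/(2·9.81) = 3.689 m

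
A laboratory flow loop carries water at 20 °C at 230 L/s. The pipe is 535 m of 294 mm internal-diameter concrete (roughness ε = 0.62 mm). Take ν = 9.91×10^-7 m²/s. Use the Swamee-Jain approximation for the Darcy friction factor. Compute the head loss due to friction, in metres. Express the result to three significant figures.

V = 4Q/(πD²) = 4·0.230/(π·0.294²) = 3.388 m/s
Re = VD/ν = 3.388·0.294/9.91×10^-7 = 1.01×10^6 → turbulent
ε/D = 0.62/294 = 0.00211
Swamee-Jain: f = 0.02400
h_f = f(L/D)V²/(2g) = 0.02400·(535/0.294)·3.388²/(2·9.81) = 25.56 m

h_f ≈ 25.6 m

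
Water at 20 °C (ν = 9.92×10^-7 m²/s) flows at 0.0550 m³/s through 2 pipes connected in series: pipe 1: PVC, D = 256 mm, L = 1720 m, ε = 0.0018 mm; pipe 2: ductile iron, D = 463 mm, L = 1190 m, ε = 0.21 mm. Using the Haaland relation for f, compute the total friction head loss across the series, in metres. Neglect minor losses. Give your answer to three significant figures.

H ≈ 5.98 m

Pipe 1: V = 1.069 m/s, Re = 2.76×10^5, ε/D = 7.03×10^-6, f = 0.01462, h_1 = f(L/D)V²/2g = 5.718 m
Pipe 2: V = 0.3267 m/s, Re = 1.52×10^5, ε/D = 4.54×10^-4, f = 0.01889, h_2 = f(L/D)V²/2g = 0.2641 m
Series → Q common, losses add: H = Σh = 5.982 m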